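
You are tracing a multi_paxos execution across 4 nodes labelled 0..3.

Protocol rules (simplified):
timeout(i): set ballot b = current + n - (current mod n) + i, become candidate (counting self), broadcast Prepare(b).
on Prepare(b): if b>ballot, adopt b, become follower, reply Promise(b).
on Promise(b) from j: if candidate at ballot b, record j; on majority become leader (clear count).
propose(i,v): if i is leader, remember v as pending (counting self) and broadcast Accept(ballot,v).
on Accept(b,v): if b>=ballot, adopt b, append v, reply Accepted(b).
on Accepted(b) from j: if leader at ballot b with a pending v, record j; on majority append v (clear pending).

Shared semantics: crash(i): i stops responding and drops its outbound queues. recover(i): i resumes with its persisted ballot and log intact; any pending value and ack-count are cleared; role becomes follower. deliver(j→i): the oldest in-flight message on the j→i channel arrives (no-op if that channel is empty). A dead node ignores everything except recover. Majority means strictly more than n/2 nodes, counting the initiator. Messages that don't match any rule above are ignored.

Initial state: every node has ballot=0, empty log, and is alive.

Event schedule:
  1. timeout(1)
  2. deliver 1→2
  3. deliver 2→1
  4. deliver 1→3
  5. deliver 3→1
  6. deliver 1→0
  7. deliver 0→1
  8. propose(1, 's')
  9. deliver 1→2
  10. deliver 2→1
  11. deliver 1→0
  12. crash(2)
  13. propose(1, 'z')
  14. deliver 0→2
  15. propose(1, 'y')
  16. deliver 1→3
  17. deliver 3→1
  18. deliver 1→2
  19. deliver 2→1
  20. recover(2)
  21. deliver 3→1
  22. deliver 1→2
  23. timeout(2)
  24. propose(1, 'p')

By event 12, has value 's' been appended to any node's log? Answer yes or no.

yes

e1 timeout(1): 1[cand,b=5,-]
e2 deliver 1→2: 2[foll,b=5,-]
e3 deliver 2→1: ·
e4 deliver 1→3: 3[foll,b=5,-]
e5 deliver 3→1: 1[lead,b=5,-]
e6 deliver 1→0: 0[foll,b=5,-]
e7 deliver 0→1: ·
e8 propose(1,'s'): ·
e9 deliver 1→2: 2[foll,b=5,s]
e10 deliver 2→1: ·
e11 deliver 1→0: 0[foll,b=5,s]
e12 crash(2): 2[✗foll,b=5,s]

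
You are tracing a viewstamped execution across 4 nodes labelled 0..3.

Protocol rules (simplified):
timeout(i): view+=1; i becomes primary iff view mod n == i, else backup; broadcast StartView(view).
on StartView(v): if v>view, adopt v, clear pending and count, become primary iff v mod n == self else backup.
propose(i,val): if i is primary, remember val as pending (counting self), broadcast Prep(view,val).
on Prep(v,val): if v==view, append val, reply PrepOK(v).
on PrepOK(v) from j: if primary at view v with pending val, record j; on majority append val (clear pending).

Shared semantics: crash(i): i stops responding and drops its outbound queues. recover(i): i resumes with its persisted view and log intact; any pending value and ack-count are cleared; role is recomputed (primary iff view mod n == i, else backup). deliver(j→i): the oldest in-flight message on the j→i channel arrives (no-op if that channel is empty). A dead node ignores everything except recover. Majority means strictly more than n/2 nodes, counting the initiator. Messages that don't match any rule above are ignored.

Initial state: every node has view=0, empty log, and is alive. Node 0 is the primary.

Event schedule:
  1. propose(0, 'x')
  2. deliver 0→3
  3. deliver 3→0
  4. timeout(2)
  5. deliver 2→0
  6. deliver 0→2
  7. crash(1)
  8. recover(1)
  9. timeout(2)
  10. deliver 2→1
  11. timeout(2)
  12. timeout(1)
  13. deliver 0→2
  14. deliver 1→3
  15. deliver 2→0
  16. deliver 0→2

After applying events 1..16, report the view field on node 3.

2

after 1 — propose(0,'x'): ·
after 2 — deliver 0→3: n3:back/v0/[x]
after 3 — deliver 3→0: ·
after 4 — timeout(2): n2:back/v1/[-]
after 5 — deliver 2→0: n0:back/v1/[-]
after 6 — deliver 0→2: ·
after 7 — crash(1): n1:✗back/v0/[-]
after 8 — recover(1): n1:back/v0/[-]
after 9 — timeout(2): n2:prim/v2/[-]
after 10 — deliver 2→1: n1:prim/v1/[-]
after 11 — timeout(2): n2:back/v3/[-]
after 12 — timeout(1): n1:back/v2/[-]
after 13 — deliver 0→2: ·
after 14 — deliver 1→3: n3:back/v2/[x]
after 15 — deliver 2→0: n0:back/v2/[-]
after 16 — deliver 0→2: ·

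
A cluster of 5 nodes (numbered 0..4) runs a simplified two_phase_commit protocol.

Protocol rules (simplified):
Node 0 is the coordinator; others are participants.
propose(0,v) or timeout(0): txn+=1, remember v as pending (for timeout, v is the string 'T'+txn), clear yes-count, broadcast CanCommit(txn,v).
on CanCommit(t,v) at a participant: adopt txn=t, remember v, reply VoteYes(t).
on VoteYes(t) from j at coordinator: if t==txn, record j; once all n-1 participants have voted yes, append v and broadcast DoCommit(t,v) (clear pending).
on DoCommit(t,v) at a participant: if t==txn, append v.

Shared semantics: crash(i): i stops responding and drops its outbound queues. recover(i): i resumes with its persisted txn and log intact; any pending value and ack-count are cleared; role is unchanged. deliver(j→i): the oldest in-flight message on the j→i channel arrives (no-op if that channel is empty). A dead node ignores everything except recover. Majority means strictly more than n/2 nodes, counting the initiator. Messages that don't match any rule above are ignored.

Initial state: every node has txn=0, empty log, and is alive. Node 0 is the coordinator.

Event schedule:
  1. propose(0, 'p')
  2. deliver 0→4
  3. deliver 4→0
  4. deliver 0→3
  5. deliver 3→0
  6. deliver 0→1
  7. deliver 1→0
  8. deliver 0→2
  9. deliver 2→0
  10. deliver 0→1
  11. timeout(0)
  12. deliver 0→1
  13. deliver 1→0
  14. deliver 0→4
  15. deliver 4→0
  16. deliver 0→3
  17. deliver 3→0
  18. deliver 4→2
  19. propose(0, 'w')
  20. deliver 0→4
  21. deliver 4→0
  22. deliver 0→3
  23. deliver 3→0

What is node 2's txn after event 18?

1

1. propose(0,'p'):  <0:coor t1 ->
2. deliver 0→4:  <4:part t1 ->
3. deliver 4→0:  nop
4. deliver 0→3:  <3:part t1 ->
5. deliver 3→0:  nop
6. deliver 0→1:  <1:part t1 ->
7. deliver 1→0:  nop
8. deliver 0→2:  <2:part t1 ->
9. deliver 2→0:  <0:coor t1 p>
10. deliver 0→1:  <1:part t1 p>
11. timeout(0):  <0:coor t2 p>
12. deliver 0→1:  <1:part t2 p>
13. deliver 1→0:  nop
14. deliver 0→4:  <4:part t1 p>
15. deliver 4→0:  nop
16. deliver 0→3:  <3:part t1 p>
17. deliver 3→0:  nop
18. deliver 4→2:  nop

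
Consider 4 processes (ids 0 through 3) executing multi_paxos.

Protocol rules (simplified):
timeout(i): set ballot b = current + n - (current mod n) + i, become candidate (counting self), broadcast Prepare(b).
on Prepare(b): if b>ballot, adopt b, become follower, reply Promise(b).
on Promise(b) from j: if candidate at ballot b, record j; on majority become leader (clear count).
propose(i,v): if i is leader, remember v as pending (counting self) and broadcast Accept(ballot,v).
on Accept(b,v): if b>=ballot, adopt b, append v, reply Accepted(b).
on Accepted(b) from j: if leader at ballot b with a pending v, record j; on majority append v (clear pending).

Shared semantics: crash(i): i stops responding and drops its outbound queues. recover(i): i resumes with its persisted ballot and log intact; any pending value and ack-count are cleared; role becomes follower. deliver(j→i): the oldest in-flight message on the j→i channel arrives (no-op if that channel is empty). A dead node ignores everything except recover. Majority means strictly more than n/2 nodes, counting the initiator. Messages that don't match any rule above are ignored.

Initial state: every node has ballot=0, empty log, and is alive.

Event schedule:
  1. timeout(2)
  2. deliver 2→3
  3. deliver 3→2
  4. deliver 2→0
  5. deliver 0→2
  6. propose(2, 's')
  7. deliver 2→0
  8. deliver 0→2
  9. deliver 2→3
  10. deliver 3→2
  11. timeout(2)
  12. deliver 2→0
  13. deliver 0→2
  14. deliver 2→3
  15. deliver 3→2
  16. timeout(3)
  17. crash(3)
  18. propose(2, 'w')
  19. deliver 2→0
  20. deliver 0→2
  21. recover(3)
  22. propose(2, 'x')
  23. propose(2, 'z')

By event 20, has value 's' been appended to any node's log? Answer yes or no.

after 1 — timeout(2): n2:cand/b6/[-]
after 2 — deliver 2→3: n3:foll/b6/[-]
after 3 — deliver 3→2: ·
after 4 — deliver 2→0: n0:foll/b6/[-]
after 5 — deliver 0→2: n2:lead/b6/[-]
after 6 — propose(2,'s'): ·
after 7 — deliver 2→0: n0:foll/b6/[s]
after 8 — deliver 0→2: ·
after 9 — deliver 2→3: n3:foll/b6/[s]
after 10 — deliver 3→2: n2:lead/b6/[s]
after 11 — timeout(2): n2:cand/b10/[s]
after 12 — deliver 2→0: n0:foll/b10/[s]
after 13 — deliver 0→2: ·
after 14 — deliver 2→3: n3:foll/b10/[s]
after 15 — deliver 3→2: n2:lead/b10/[s]
after 16 — timeout(3): n3:cand/b15/[s]
after 17 — crash(3): n3:✗cand/b15/[s]
after 18 — propose(2,'w'): ·
after 19 — deliver 2→0: n0:foll/b10/[s,w]
after 20 — deliver 0→2: ·

yes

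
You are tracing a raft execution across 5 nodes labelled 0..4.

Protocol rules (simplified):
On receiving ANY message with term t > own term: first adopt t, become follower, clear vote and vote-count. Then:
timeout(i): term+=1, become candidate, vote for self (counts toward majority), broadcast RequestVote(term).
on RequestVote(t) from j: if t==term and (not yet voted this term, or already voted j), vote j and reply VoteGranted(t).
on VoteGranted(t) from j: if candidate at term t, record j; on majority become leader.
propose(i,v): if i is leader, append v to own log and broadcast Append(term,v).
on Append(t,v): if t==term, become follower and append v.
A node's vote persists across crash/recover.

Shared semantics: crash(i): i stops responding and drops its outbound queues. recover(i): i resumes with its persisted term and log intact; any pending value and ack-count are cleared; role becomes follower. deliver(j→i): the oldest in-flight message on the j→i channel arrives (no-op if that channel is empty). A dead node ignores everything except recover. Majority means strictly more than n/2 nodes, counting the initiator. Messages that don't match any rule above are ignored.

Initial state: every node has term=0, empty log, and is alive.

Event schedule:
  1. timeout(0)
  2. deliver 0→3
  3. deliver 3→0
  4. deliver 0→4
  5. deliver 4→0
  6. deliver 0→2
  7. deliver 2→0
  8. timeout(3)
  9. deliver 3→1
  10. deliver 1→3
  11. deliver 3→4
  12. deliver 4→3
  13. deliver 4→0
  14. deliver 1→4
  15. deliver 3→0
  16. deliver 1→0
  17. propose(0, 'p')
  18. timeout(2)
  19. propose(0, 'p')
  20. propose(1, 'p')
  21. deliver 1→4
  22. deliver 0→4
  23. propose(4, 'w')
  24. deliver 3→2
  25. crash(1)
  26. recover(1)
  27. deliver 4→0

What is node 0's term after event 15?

2

[1] timeout(0) → N0(cand t1 [-])
[2] deliver 0→3 → N3(foll t1 [-])
[3] deliver 3→0 → ∅
[4] deliver 0→4 → N4(foll t1 [-])
[5] deliver 4→0 → N0(lead t1 [-])
[6] deliver 0→2 → N2(foll t1 [-])
[7] deliver 2→0 → ∅
[8] timeout(3) → N3(cand t2 [-])
[9] deliver 3→1 → N1(foll t2 [-])
[10] deliver 1→3 → ∅
[11] deliver 3→4 → N4(foll t2 [-])
[12] deliver 4→3 → N3(lead t2 [-])
[13] deliver 4→0 → ∅
[14] deliver 1→4 → ∅
[15] deliver 3→0 → N0(foll t2 [-])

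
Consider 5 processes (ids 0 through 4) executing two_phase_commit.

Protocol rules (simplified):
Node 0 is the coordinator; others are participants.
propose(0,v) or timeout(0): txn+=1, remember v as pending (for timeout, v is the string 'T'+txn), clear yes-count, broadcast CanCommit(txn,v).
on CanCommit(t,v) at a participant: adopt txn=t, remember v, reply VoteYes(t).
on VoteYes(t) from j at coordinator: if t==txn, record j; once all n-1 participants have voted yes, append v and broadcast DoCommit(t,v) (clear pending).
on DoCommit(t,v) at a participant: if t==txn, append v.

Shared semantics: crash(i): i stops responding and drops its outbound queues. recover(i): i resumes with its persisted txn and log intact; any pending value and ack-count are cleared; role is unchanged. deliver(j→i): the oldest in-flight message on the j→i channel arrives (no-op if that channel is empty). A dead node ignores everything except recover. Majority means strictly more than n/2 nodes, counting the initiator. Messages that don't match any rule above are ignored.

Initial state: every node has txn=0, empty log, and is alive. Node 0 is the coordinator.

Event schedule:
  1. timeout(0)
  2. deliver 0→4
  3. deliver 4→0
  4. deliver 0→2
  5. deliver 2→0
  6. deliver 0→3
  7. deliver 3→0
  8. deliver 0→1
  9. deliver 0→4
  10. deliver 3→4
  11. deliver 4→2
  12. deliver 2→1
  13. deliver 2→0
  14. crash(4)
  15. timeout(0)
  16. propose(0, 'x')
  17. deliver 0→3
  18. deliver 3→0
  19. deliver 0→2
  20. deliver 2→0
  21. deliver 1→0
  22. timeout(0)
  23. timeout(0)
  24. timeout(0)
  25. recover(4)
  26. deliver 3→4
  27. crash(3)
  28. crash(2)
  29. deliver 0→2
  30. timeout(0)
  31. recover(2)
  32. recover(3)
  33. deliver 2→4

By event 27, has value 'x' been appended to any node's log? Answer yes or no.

no

e1 timeout(0): 0[coor,t=1,-]
e2 deliver 0→4: 4[part,t=1,-]
e3 deliver 4→0: ·
e4 deliver 0→2: 2[part,t=1,-]
e5 deliver 2→0: ·
e6 deliver 0→3: 3[part,t=1,-]
e7 deliver 3→0: ·
e8 deliver 0→1: 1[part,t=1,-]
e9 deliver 0→4: ·
e10 deliver 3→4: ·
e11 deliver 4→2: ·
e12 deliver 2→1: ·
e13 deliver 2→0: ·
e14 crash(4): 4[✗part,t=1,-]
e15 timeout(0): 0[coor,t=2,-]
e16 propose(0,'x'): 0[coor,t=3,-]
e17 deliver 0→3: 3[part,t=2,-]
e18 deliver 3→0: ·
e19 deliver 0→2: 2[part,t=2,-]
e20 deliver 2→0: ·
e21 deliver 1→0: ·
e22 timeout(0): 0[coor,t=4,-]
e23 timeout(0): 0[coor,t=5,-]
e24 timeout(0): 0[coor,t=6,-]
e25 recover(4): 4[part,t=1,-]
e26 deliver 3→4: ·
e27 crash(3): 3[✗part,t=2,-]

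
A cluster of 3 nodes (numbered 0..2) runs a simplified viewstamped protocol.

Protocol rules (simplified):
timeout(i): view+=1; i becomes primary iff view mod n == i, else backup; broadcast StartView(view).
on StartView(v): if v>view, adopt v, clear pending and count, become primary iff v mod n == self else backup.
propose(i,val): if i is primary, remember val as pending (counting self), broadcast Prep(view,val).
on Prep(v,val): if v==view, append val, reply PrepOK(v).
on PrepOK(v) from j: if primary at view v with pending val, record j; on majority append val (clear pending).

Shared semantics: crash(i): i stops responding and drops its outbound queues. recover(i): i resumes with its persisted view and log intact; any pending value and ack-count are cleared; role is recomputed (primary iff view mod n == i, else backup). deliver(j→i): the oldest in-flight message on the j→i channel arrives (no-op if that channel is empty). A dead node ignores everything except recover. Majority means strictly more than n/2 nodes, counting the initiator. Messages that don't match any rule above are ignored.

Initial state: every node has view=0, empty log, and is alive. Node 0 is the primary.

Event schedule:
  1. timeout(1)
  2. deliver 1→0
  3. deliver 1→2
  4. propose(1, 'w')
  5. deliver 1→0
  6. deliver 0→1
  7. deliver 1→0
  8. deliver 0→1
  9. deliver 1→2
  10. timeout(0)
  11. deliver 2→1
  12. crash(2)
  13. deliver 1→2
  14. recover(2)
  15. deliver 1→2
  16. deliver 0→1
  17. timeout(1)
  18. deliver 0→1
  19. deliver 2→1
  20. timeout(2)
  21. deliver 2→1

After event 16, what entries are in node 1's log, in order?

w

1. timeout(1):  <1:prim v1 ->
2. deliver 1→0:  <0:back v1 ->
3. deliver 1→2:  <2:back v1 ->
4. propose(1,'w'):  nop
5. deliver 1→0:  <0:back v1 w>
6. deliver 0→1:  <1:prim v1 w>
7. deliver 1→0:  nop
8. deliver 0→1:  nop
9. deliver 1→2:  <2:back v1 w>
10. timeout(0):  <0:back v2 w>
11. deliver 2→1:  nop
12. crash(2):  <2:✗back v1 w>
13. deliver 1→2:  nop
14. recover(2):  <2:back v1 w>
15. deliver 1→2:  nop
16. deliver 0→1:  <1:back v2 w>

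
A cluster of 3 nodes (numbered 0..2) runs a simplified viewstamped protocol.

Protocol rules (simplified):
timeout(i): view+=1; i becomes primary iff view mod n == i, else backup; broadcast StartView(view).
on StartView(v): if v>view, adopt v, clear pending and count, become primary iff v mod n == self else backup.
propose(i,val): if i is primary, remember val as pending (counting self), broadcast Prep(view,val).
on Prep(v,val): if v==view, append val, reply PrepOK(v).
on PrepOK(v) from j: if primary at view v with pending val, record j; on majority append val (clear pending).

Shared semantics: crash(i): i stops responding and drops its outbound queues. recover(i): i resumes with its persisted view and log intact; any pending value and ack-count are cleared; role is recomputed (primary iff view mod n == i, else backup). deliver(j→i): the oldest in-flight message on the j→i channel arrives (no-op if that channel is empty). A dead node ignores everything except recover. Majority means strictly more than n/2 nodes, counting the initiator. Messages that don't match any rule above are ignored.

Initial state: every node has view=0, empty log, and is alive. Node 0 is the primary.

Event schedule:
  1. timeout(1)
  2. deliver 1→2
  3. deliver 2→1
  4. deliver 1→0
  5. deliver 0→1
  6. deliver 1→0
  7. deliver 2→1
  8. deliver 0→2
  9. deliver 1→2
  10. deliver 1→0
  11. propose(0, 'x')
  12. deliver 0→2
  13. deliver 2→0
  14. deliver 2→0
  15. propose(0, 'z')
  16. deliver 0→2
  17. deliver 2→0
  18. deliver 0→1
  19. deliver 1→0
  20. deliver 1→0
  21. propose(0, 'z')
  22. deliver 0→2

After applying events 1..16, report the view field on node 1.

[1] timeout(1) → N1(prim v1 [-])
[2] deliver 1→2 → N2(back v1 [-])
[3] deliver 2→1 → ∅
[4] deliver 1→0 → N0(back v1 [-])
[5] deliver 0→1 → ∅
[6] deliver 1→0 → ∅
[7] deliver 2→1 → ∅
[8] deliver 0→2 → ∅
[9] deliver 1→2 → ∅
[10] deliver 1→0 → ∅
[11] propose(0,'x') → ∅
[12] deliver 0→2 → ∅
[13] deliver 2→0 → ∅
[14] deliver 2→0 → ∅
[15] propose(0,'z') → ∅
[16] deliver 0→2 → ∅

1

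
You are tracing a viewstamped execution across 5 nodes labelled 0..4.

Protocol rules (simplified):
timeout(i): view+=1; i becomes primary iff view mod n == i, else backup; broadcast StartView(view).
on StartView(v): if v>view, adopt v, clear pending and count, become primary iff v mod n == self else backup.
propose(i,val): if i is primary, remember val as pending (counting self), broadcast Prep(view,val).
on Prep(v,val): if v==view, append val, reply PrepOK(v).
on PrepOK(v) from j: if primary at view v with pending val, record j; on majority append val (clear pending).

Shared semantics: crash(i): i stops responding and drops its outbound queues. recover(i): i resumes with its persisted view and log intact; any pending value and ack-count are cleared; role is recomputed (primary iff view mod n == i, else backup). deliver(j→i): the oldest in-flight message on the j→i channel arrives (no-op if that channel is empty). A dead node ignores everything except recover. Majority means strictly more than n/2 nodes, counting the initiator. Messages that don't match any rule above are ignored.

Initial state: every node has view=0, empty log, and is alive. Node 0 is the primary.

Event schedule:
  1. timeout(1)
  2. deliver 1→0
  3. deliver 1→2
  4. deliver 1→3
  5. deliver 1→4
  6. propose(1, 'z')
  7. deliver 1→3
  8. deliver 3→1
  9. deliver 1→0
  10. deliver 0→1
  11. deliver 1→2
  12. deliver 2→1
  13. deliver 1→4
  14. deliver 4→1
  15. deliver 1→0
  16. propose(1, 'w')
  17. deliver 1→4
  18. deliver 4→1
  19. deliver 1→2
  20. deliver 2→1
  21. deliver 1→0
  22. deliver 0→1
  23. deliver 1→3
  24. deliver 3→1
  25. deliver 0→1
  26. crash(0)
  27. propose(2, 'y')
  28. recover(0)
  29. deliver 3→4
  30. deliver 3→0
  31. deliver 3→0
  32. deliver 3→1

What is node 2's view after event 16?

e1 timeout(1): 1[prim,v=1,-]
e2 deliver 1→0: 0[back,v=1,-]
e3 deliver 1→2: 2[back,v=1,-]
e4 deliver 1→3: 3[back,v=1,-]
e5 deliver 1→4: 4[back,v=1,-]
e6 propose(1,'z'): ·
e7 deliver 1→3: 3[back,v=1,z]
e8 deliver 3→1: ·
e9 deliver 1→0: 0[back,v=1,z]
e10 deliver 0→1: 1[prim,v=1,z]
e11 deliver 1→2: 2[back,v=1,z]
e12 deliver 2→1: ·
e13 deliver 1→4: 4[back,v=1,z]
e14 deliver 4→1: ·
e15 deliver 1→0: ·
e16 propose(1,'w'): ·

1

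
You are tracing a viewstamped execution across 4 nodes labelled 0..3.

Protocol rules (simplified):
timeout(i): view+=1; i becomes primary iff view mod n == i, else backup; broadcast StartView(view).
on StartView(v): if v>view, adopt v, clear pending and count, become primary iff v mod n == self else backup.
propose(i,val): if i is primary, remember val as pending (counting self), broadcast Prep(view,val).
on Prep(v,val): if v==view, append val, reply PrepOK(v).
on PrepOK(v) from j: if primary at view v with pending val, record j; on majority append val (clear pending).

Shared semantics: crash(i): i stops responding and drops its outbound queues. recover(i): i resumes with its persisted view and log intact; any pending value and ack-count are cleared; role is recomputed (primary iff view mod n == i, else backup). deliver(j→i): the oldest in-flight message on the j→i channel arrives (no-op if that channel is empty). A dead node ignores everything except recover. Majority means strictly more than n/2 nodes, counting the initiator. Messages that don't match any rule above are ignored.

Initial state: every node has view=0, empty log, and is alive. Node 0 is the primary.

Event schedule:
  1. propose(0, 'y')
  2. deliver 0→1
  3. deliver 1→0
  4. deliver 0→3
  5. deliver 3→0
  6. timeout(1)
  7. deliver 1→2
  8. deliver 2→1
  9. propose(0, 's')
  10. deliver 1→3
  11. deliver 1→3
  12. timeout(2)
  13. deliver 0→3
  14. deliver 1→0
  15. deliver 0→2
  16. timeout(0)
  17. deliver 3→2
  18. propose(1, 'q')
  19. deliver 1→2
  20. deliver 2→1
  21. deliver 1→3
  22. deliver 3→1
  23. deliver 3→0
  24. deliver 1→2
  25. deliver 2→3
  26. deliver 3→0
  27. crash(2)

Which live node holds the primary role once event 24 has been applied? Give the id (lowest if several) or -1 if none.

2

e1 propose(0,'y'): ·
e2 deliver 0→1: 1[back,v=0,y]
e3 deliver 1→0: ·
e4 deliver 0→3: 3[back,v=0,y]
e5 deliver 3→0: 0[prim,v=0,y]
e6 timeout(1): 1[prim,v=1,y]
e7 deliver 1→2: 2[back,v=1,-]
e8 deliver 2→1: ·
e9 propose(0,'s'): ·
e10 deliver 1→3: 3[back,v=1,y]
e11 deliver 1→3: ·
e12 timeout(2): 2[prim,v=2,-]
e13 deliver 0→3: ·
e14 deliver 1→0: 0[back,v=1,y]
e15 deliver 0→2: ·
e16 timeout(0): 0[back,v=2,y]
e17 deliver 3→2: ·
e18 propose(1,'q'): ·
e19 deliver 1→2: ·
e20 deliver 2→1: 1[back,v=2,y]
e21 deliver 1→3: 3[back,v=1,y,q]
e22 deliver 3→1: ·
e23 deliver 3→0: ·
e24 deliver 1→2: ·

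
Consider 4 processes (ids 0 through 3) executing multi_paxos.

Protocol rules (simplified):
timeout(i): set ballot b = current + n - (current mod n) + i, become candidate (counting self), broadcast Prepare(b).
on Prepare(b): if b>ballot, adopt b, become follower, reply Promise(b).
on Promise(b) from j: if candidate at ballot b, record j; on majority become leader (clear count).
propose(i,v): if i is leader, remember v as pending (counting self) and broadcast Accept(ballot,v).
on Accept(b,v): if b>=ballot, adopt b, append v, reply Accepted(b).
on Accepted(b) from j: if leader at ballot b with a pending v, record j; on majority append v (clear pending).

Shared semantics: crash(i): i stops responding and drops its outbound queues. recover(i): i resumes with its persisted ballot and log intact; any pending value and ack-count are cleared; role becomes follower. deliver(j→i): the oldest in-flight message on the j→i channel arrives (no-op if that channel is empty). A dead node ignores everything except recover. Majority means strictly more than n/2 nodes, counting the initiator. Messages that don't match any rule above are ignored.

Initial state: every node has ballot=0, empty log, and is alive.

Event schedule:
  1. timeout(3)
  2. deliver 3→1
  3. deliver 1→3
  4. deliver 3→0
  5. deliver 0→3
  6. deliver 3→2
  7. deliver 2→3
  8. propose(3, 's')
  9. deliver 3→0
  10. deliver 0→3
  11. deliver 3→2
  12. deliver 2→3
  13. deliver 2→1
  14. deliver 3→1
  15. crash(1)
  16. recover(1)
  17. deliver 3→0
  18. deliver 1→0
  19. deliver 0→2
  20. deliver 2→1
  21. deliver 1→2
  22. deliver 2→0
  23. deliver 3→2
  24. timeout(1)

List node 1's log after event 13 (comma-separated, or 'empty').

e1 timeout(3): 3[cand,b=7,-]
e2 deliver 3→1: 1[foll,b=7,-]
e3 deliver 1→3: ·
e4 deliver 3→0: 0[foll,b=7,-]
e5 deliver 0→3: 3[lead,b=7,-]
e6 deliver 3→2: 2[foll,b=7,-]
e7 deliver 2→3: ·
e8 propose(3,'s'): ·
e9 deliver 3→0: 0[foll,b=7,s]
e10 deliver 0→3: ·
e11 deliver 3→2: 2[foll,b=7,s]
e12 deliver 2→3: 3[lead,b=7,s]
e13 deliver 2→1: ·

empty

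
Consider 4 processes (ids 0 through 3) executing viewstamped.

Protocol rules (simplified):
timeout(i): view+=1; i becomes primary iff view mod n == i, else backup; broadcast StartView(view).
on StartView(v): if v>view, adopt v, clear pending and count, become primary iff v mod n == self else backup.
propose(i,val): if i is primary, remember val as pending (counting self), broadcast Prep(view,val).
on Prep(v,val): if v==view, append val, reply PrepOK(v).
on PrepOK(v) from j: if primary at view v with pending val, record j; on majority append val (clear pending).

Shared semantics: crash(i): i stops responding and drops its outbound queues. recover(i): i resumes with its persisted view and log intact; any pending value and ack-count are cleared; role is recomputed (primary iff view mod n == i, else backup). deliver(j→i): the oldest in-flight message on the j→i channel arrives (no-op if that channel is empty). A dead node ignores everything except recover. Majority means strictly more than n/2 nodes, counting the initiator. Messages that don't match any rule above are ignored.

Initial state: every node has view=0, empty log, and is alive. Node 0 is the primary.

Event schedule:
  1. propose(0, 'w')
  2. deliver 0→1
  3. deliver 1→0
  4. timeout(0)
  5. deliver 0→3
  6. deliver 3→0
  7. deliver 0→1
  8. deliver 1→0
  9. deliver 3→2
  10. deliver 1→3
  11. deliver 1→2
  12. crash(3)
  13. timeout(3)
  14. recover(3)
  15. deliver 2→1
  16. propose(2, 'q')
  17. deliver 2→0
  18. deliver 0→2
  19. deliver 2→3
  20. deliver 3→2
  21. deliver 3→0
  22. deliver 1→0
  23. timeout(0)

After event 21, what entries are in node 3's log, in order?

[1] propose(0,'w') → ∅
[2] deliver 0→1 → N1(back v0 [w])
[3] deliver 1→0 → ∅
[4] timeout(0) → N0(back v1 [-])
[5] deliver 0→3 → N3(back v0 [w])
[6] deliver 3→0 → ∅
[7] deliver 0→1 → N1(prim v1 [w])
[8] deliver 1→0 → ∅
[9] deliver 3→2 → ∅
[10] deliver 1→3 → ∅
[11] deliver 1→2 → ∅
[12] crash(3) → N3(✗back v0 [w])
[13] timeout(3) → ∅
[14] recover(3) → N3(back v0 [w])
[15] deliver 2→1 → ∅
[16] propose(2,'q') → ∅
[17] deliver 2→0 → ∅
[18] deliver 0→2 → N2(back v0 [w])
[19] deliver 2→3 → ∅
[20] deliver 3→2 → ∅
[21] deliver 3→0 → ∅

w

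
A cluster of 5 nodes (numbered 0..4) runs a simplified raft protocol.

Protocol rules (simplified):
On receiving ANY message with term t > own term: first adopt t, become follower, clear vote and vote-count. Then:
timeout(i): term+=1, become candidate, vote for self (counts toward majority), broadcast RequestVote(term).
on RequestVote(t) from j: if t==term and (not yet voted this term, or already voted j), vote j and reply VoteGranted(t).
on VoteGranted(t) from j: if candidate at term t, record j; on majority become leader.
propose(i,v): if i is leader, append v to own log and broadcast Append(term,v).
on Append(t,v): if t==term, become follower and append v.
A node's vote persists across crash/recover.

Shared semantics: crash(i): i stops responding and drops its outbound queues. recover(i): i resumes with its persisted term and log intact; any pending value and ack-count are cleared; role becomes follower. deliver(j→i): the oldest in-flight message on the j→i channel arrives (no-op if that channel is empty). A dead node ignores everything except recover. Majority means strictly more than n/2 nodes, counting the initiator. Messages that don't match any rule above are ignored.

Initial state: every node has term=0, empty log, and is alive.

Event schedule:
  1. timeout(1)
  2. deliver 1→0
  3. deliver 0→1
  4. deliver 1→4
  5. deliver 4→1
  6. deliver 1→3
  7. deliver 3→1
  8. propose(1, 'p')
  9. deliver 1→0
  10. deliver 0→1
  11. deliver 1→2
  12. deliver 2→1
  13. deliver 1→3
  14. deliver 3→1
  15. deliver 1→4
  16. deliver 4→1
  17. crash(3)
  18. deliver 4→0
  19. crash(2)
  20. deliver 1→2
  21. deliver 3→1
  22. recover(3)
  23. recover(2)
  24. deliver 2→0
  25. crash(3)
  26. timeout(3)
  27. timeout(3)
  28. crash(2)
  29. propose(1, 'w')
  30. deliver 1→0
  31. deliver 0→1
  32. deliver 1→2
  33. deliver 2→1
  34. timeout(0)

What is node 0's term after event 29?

1

after 1 — timeout(1): n1:cand/t1/[-]
after 2 — deliver 1→0: n0:foll/t1/[-]
after 3 — deliver 0→1: ·
after 4 — deliver 1→4: n4:foll/t1/[-]
after 5 — deliver 4→1: n1:lead/t1/[-]
after 6 — deliver 1→3: n3:foll/t1/[-]
after 7 — deliver 3→1: ·
after 8 — propose(1,'p'): n1:lead/t1/[p]
after 9 — deliver 1→0: n0:foll/t1/[p]
after 10 — deliver 0→1: ·
after 11 — deliver 1→2: n2:foll/t1/[-]
after 12 — deliver 2→1: ·
after 13 — deliver 1→3: n3:foll/t1/[p]
after 14 — deliver 3→1: ·
after 15 — deliver 1→4: n4:foll/t1/[p]
after 16 — deliver 4→1: ·
after 17 — crash(3): n3:✗foll/t1/[p]
after 18 — deliver 4→0: ·
after 19 — crash(2): n2:✗foll/t1/[-]
after 20 — deliver 1→2: ·
after 21 — deliver 3→1: ·
after 22 — recover(3): n3:foll/t1/[p]
after 23 — recover(2): n2:foll/t1/[-]
after 24 — deliver 2→0: ·
after 25 — crash(3): n3:✗foll/t1/[p]
after 26 — timeout(3): ·
after 27 — timeout(3): ·
after 28 — crash(2): n2:✗foll/t1/[-]
after 29 — propose(1,'w'): n1:lead/t1/[p,w]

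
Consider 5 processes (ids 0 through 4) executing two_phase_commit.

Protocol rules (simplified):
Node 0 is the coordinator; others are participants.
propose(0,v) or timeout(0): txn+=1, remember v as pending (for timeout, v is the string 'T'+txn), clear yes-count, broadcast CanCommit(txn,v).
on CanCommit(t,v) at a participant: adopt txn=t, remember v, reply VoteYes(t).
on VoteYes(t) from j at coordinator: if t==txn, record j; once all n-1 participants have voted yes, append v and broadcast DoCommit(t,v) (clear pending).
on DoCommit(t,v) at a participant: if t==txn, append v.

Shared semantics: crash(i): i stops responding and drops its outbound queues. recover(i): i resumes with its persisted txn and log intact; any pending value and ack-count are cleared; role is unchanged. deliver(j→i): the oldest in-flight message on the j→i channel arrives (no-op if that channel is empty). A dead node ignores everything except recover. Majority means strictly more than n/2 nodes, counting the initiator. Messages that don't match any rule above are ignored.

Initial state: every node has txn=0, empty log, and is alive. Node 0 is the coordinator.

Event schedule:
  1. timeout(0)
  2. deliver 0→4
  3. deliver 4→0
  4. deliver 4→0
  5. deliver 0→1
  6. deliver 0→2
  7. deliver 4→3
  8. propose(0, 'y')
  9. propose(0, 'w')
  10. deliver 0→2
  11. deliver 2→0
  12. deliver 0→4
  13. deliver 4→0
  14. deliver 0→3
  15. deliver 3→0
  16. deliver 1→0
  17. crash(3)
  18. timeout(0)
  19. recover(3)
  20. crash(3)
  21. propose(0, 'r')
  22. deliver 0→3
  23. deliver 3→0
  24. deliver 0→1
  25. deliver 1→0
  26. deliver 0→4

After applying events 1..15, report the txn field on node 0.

step 1 timeout(0): 0={coor,t=1,log=-}
step 2 deliver 0→4: 4={part,t=1,log=-}
step 3 deliver 4→0: —
step 4 deliver 4→0: —
step 5 deliver 0→1: 1={part,t=1,log=-}
step 6 deliver 0→2: 2={part,t=1,log=-}
step 7 deliver 4→3: —
step 8 propose(0,'y'): 0={coor,t=2,log=-}
step 9 propose(0,'w'): 0={coor,t=3,log=-}
step 10 deliver 0→2: 2={part,t=2,log=-}
step 11 deliver 2→0: —
step 12 deliver 0→4: 4={part,t=2,log=-}
step 13 deliver 4→0: —
step 14 deliver 0→3: 3={part,t=1,log=-}
step 15 deliver 3→0: —

3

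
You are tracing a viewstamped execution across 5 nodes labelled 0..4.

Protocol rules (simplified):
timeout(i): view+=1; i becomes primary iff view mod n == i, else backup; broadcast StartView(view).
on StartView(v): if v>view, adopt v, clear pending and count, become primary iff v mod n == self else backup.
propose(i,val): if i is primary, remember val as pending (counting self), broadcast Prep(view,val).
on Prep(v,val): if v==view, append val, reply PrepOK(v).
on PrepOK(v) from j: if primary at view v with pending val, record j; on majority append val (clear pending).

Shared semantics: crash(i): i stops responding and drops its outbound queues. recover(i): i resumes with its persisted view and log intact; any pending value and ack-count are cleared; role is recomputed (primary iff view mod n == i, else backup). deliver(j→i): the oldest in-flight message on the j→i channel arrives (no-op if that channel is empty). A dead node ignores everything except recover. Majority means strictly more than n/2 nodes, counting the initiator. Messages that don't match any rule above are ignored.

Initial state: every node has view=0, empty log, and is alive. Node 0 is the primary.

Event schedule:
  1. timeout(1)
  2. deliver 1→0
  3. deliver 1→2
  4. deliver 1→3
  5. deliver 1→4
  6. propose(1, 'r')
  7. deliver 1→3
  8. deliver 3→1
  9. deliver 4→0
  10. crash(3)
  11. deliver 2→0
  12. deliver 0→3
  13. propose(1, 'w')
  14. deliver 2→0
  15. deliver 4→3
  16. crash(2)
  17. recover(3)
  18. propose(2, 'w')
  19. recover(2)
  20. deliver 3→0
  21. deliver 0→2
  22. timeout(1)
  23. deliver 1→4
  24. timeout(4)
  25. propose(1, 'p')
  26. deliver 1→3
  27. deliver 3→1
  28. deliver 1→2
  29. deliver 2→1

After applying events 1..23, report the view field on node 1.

after 1 — timeout(1): n1:prim/v1/[-]
after 2 — deliver 1→0: n0:back/v1/[-]
after 3 — deliver 1→2: n2:back/v1/[-]
after 4 — deliver 1→3: n3:back/v1/[-]
after 5 — deliver 1→4: n4:back/v1/[-]
after 6 — propose(1,'r'): ·
after 7 — deliver 1→3: n3:back/v1/[r]
after 8 — deliver 3→1: ·
after 9 — deliver 4→0: ·
after 10 — crash(3): n3:✗back/v1/[r]
after 11 — deliver 2→0: ·
after 12 — deliver 0→3: ·
after 13 — propose(1,'w'): ·
after 14 — deliver 2→0: ·
after 15 — deliver 4→3: ·
after 16 — crash(2): n2:✗back/v1/[-]
after 17 — recover(3): n3:back/v1/[r]
after 18 — propose(2,'w'): ·
after 19 — recover(2): n2:back/v1/[-]
after 20 — deliver 3→0: ·
after 21 — deliver 0→2: ·
after 22 — timeout(1): n1:back/v2/[-]
after 23 — deliver 1→4: n4:back/v1/[r]

2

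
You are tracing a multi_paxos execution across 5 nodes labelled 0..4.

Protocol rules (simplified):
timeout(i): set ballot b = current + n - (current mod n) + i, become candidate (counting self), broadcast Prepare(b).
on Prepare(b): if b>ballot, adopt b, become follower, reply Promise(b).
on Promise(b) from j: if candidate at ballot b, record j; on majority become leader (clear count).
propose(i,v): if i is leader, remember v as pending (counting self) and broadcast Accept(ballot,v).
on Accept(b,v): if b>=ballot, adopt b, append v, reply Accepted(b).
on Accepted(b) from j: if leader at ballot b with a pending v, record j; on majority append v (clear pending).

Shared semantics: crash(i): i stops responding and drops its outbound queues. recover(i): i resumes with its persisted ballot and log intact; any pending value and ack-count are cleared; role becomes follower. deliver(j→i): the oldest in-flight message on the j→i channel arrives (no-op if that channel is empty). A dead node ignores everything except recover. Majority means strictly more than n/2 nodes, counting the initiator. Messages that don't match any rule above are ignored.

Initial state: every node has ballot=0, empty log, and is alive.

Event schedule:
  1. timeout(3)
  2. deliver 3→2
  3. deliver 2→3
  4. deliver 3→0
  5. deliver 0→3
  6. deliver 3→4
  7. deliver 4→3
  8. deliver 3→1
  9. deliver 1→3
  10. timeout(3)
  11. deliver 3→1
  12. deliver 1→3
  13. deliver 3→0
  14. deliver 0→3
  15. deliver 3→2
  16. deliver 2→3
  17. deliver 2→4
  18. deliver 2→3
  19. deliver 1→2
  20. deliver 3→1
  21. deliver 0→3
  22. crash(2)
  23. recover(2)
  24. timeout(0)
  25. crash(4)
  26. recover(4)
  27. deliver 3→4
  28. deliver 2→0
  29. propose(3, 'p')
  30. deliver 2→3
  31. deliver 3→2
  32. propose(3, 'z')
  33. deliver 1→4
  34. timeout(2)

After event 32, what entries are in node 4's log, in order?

step 1 timeout(3): 3={cand,b=8,log=-}
step 2 deliver 3→2: 2={foll,b=8,log=-}
step 3 deliver 2→3: —
step 4 deliver 3→0: 0={foll,b=8,log=-}
step 5 deliver 0→3: 3={lead,b=8,log=-}
step 6 deliver 3→4: 4={foll,b=8,log=-}
step 7 deliver 4→3: —
step 8 deliver 3→1: 1={foll,b=8,log=-}
step 9 deliver 1→3: —
step 10 timeout(3): 3={cand,b=13,log=-}
step 11 deliver 3→1: 1={foll,b=13,log=-}
step 12 deliver 1→3: —
step 13 deliver 3→0: 0={foll,b=13,log=-}
step 14 deliver 0→3: 3={lead,b=13,log=-}
step 15 deliver 3→2: 2={foll,b=13,log=-}
step 16 deliver 2→3: —
step 17 deliver 2→4: —
step 18 deliver 2→3: —
step 19 deliver 1→2: —
step 20 deliver 3→1: —
step 21 deliver 0→3: —
step 22 crash(2): 2={✗foll,b=13,log=-}
step 23 recover(2): 2={foll,b=13,log=-}
step 24 timeout(0): 0={cand,b=15,log=-}
step 25 crash(4): 4={✗foll,b=8,log=-}
step 26 recover(4): 4={foll,b=8,log=-}
step 27 deliver 3→4: 4={foll,b=13,log=-}
step 28 deliver 2→0: —
step 29 propose(3,'p'): —
step 30 deliver 2→3: —
step 31 deliver 3→2: 2={foll,b=13,log=p}
step 32 propose(3,'z'): —

empty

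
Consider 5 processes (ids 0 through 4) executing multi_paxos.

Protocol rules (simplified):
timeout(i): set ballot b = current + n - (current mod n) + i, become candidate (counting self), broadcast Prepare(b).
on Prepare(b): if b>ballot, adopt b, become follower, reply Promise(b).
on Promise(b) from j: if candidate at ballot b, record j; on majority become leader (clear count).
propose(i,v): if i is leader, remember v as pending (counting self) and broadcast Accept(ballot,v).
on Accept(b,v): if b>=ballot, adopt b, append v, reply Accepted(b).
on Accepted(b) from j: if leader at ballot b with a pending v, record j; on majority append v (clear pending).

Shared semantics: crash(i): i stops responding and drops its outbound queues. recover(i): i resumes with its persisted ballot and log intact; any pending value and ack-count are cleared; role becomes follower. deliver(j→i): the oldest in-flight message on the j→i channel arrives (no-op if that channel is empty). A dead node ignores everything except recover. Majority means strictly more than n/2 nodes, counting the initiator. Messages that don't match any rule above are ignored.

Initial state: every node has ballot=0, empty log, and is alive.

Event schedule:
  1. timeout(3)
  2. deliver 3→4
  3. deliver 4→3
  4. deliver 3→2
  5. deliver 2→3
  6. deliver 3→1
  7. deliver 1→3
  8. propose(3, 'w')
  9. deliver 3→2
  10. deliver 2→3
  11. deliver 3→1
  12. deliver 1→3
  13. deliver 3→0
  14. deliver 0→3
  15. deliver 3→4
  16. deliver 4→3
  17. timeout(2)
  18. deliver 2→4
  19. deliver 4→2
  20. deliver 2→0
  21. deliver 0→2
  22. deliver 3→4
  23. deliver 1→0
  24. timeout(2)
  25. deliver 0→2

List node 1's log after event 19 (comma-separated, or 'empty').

w

after 1 — timeout(3): n3:cand/b8/[-]
after 2 — deliver 3→4: n4:foll/b8/[-]
after 3 — deliver 4→3: ·
after 4 — deliver 3→2: n2:foll/b8/[-]
after 5 — deliver 2→3: n3:lead/b8/[-]
after 6 — deliver 3→1: n1:foll/b8/[-]
after 7 — deliver 1→3: ·
after 8 — propose(3,'w'): ·
after 9 — deliver 3→2: n2:foll/b8/[w]
after 10 — deliver 2→3: ·
after 11 — deliver 3→1: n1:foll/b8/[w]
after 12 — deliver 1→3: n3:lead/b8/[w]
after 13 — deliver 3→0: n0:foll/b8/[-]
after 14 — deliver 0→3: ·
after 15 — deliver 3→4: n4:foll/b8/[w]
after 16 — deliver 4→3: ·
after 17 — timeout(2): n2:cand/b12/[w]
after 18 — deliver 2→4: n4:foll/b12/[w]
after 19 — deliver 4→2: ·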